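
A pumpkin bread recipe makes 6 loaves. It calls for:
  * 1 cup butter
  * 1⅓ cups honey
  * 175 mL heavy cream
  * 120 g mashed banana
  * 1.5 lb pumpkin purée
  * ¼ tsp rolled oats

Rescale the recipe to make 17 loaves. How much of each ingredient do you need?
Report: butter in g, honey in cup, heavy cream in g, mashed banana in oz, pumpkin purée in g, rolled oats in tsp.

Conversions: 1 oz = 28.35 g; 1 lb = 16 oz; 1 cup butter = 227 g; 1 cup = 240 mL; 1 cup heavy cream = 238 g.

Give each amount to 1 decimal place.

Scaling factor: 17/6.
butter: 1 cup × 17/6 × 227 g/cup ≈ 643.2 g
honey: 4/3 cup × 17/6 ≈ 3.8 cup
heavy cream: 175 mL × 17/6 ÷ 240 mL/cup × 238 g/cup ≈ 491.7 g
mashed banana: 120 g × 17/6 ÷ 28.35 g/oz ≈ 12.0 oz
pumpkin purée: 1.5 lb × 17/6 × 16 oz/lb × 28.35 g/oz = 1927.8 g
rolled oats: 0.25 tsp × 17/6 ≈ 0.7 tsp

butter: 643.2 g; honey: 3.8 cup; heavy cream: 491.7 g; mashed banana: 12.0 oz; pumpkin purée: 1927.8 g; rolled oats: 0.7 tsp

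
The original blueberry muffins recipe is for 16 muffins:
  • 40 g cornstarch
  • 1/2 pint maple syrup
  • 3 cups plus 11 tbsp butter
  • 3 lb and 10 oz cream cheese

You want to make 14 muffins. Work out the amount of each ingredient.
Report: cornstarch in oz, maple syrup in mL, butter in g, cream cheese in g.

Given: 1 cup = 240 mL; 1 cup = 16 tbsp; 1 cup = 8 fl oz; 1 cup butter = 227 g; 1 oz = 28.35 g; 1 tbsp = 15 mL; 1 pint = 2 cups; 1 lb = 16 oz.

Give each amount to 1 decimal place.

cornstarch: 1.2 oz; maple syrup: 210.0 mL; butter: 732.4 g; cream cheese: 1438.8 g

Scaling factor: 14/16 = 7/8 = 0.875.
cornstarch: 40 g × 7/8 ÷ 28.35 g/oz ≈ 1.2 oz
maple syrup: 0.5 pint × 7/8 × 2 cup/pint × 240 mL/cup = 210.0 mL
butter: (3 cup + 11 tbsp = 3.6875 cup) × 7/8 × 227 g/cup ≈ 732.4 g
cream cheese: (3 lb + 10 oz = 3.625 lb) × 7/8 × 16 oz/lb × 28.35 g/oz ≈ 1438.8 g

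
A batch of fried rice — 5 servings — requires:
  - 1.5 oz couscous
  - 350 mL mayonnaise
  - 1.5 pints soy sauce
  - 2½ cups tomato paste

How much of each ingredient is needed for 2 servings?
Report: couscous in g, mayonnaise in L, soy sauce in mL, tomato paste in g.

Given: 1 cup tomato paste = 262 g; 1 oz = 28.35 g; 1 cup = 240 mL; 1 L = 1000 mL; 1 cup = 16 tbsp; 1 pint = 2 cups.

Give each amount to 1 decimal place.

Scaling factor: 2/5 = 0.4.
couscous: 1.5 oz × 2/5 × 28.35 g/oz ≈ 17.0 g
mayonnaise: 350 mL × 2/5 ÷ 1000 mL/L ≈ 0.1 L
soy sauce: 1.5 pint × 2/5 × 2 cup/pint × 240 mL/cup = 288.0 mL
tomato paste: 2.5 cup × 2/5 × 262 g/cup = 262.0 g

couscous: 17.0 g; mayonnaise: 0.1 L; soy sauce: 288.0 mL; tomato paste: 262.0 g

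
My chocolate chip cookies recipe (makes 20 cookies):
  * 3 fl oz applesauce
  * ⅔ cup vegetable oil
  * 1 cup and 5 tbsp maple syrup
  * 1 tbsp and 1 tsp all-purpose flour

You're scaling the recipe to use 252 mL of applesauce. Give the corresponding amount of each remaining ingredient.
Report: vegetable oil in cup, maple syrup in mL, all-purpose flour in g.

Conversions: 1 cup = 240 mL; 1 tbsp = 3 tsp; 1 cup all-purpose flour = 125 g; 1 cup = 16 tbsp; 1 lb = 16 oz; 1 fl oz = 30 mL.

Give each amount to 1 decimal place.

The original recipe has 90 mL of applesauce, so the scaling factor is 252 ÷ 90 = 14/5 = 2.8.
vegetable oil: 2/3 cup × 14/5 ≈ 1.9 cup
maple syrup: (1 cup + 5 tbsp = 1.3125 cup) × 14/5 × 240 mL/cup = 882.0 mL
all-purpose flour: (1 tbsp + 1 tsp = 4/3 tbsp) × 14/5 ÷ 16 tbsp/cup × 125 g/cup ≈ 29.2 g

vegetable oil: 1.9 cup; maple syrup: 882.0 mL; all-purpose flour: 29.2 g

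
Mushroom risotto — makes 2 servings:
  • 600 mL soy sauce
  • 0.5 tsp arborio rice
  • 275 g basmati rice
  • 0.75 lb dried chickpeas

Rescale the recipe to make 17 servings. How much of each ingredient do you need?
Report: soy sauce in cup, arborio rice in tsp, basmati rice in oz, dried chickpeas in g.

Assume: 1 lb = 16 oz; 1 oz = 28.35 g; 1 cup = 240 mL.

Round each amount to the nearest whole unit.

Scaling factor: 17/2 = 8.5.
soy sauce: 600 mL × 17/2 ÷ 240 mL/cup ≈ 21 cup
arborio rice: 0.5 tsp × 17/2 ≈ 4 tsp
basmati rice: 275 g × 17/2 ÷ 28.35 g/oz ≈ 82 oz
dried chickpeas: 0.75 lb × 17/2 × 16 oz/lb × 28.35 g/oz ≈ 2892 g

soy sauce: 21 cup; arborio rice: 4 tsp; basmati rice: 82 oz; dried chickpeas: 2892 g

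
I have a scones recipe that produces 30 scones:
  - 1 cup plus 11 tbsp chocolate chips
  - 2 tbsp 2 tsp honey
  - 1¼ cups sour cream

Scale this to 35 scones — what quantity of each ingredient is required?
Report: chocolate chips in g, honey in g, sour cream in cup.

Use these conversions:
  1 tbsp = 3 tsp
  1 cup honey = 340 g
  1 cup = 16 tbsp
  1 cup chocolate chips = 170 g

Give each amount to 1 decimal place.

Scaling factor: 35/30 = 7/6.
chocolate chips: (1 cup + 11 tbsp = 1.6875 cup) × 7/6 × 170 g/cup ≈ 334.7 g
honey: (2 tbsp + 2 tsp = 8/3 tbsp) × 7/6 ÷ 16 tbsp/cup × 340 g/cup ≈ 66.1 g
sour cream: 1.25 cup × 7/6 ≈ 1.5 cup

chocolate chips: 334.7 g; honey: 66.1 g; sour cream: 1.5 cup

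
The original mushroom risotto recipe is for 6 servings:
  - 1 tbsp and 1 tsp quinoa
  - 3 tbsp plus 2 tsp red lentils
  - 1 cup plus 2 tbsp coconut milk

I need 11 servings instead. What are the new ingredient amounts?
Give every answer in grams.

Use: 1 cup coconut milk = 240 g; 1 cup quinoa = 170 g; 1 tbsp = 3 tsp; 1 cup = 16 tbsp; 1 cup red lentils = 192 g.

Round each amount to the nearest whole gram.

Scaling factor: 11/6.
quinoa: (1 tbsp + 1 tsp = 4/3 tbsp) × 11/6 ÷ 16 tbsp/cup × 170 g/cup ≈ 26 g
red lentils: (3 tbsp + 2 tsp = 11/3 tbsp) × 11/6 ÷ 16 tbsp/cup × 192 g/cup ≈ 81 g
coconut milk: (1 cup + 2 tbsp = 1.125 cup) × 11/6 × 240 g/cup = 495 g

quinoa: 26 g; red lentils: 81 g; coconut milk: 495 g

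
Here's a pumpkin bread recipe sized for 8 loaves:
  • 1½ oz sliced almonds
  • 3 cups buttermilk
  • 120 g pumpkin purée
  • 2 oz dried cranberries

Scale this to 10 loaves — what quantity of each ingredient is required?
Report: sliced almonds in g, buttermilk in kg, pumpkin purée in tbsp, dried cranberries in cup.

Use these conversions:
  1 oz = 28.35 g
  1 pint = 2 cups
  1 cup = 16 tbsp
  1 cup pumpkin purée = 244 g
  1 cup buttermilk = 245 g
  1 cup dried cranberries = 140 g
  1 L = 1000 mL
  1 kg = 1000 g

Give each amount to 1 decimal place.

Scaling factor: 10/8 = 5/4 = 1.25.
sliced almonds: 1.5 oz × 5/4 × 28.35 g/oz ≈ 53.2 g
buttermilk: 3 cup × 5/4 × 245 g/cup ÷ 1000 g/kg ≈ 0.9 kg
pumpkin purée: 120 g × 5/4 ÷ 244 g/cup × 16 tbsp/cup ≈ 9.8 tbsp
dried cranberries: 2 oz × 5/4 × 28.35 g/oz ÷ 140 g/cup ≈ 0.5 cup

sliced almonds: 53.2 g; buttermilk: 0.9 kg; pumpkin purée: 9.8 tbsp; dried cranberries: 0.5 cup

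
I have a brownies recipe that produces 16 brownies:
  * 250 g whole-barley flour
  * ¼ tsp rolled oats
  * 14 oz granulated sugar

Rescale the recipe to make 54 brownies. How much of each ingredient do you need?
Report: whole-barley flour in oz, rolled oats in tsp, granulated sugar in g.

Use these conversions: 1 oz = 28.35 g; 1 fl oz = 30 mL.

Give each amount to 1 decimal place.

Scaling factor: 54/16 = 27/8 = 3.375.
whole-barley flour: 250 g × 27/8 ÷ 28.35 g/oz ≈ 29.8 oz
rolled oats: 0.25 tsp × 27/8 ≈ 0.8 tsp
granulated sugar: 14 oz × 27/8 × 28.35 g/oz ≈ 1339.5 g

whole-barley flour: 29.8 oz; rolled oats: 0.8 tsp; granulated sugar: 1339.5 g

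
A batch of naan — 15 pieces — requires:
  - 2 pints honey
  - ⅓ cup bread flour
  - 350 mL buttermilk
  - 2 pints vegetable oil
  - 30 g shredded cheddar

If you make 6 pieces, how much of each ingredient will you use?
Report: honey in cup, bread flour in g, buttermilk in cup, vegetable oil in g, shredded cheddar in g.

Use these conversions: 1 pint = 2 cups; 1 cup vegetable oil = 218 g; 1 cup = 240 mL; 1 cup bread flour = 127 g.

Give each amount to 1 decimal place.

honey: 1.6 cup; bread flour: 16.9 g; buttermilk: 0.6 cup; vegetable oil: 348.8 g; shredded cheddar: 12.0 g

Scaling factor: 6/15 = 2/5 = 0.4.
honey: 2 pint × 2/5 × 2 cup/pint = 1.6 cup
bread flour: 1/3 cup × 2/5 × 127 g/cup ≈ 16.9 g
buttermilk: 350 mL × 2/5 ÷ 240 mL/cup ≈ 0.6 cup
vegetable oil: 2 pint × 2/5 × 2 cup/pint × 218 g/cup = 348.8 g
shredded cheddar: 30 g × 2/5 = 12.0 g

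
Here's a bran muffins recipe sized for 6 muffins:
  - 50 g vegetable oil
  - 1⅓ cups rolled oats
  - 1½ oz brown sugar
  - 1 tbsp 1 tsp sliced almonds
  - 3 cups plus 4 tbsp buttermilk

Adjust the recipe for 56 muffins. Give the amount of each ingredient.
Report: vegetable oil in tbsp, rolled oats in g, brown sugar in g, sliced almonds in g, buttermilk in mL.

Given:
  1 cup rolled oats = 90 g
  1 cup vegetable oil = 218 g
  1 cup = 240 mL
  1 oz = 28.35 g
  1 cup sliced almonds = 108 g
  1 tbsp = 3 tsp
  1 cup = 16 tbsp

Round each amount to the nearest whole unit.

Scaling factor: 56/6 = 28/3.
vegetable oil: 50 g × 28/3 ÷ 218 g/cup × 16 tbsp/cup ≈ 34 tbsp
rolled oats: 4/3 cup × 28/3 × 90 g/cup = 1120 g
brown sugar: 1.5 oz × 28/3 × 28.35 g/oz ≈ 397 g
sliced almonds: (1 tbsp + 1 tsp = 4/3 tbsp) × 28/3 ÷ 16 tbsp/cup × 108 g/cup = 84 g
buttermilk: (3 cup + 4 tbsp = 3.25 cup) × 28/3 × 240 mL/cup = 7280 mL

vegetable oil: 34 tbsp; rolled oats: 1120 g; brown sugar: 397 g; sliced almonds: 84 g; buttermilk: 7280 mL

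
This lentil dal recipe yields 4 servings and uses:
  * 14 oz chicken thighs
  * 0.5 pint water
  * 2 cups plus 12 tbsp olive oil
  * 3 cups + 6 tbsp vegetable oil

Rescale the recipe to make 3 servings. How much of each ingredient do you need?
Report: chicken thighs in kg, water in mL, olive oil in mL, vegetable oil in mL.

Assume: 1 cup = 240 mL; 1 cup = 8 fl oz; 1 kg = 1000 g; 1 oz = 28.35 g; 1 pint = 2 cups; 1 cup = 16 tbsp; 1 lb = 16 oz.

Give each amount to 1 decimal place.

Scaling factor: 3/4 = 0.75.
chicken thighs: 14 oz × 3/4 × 28.35 g/oz ÷ 1000 g/kg ≈ 0.3 kg
water: 0.5 pint × 3/4 × 2 cup/pint × 240 mL/cup = 180.0 mL
olive oil: (2 cup + 12 tbsp = 2.75 cup) × 3/4 × 240 mL/cup = 495.0 mL
vegetable oil: (3 cup + 6 tbsp = 3.375 cup) × 3/4 × 240 mL/cup = 607.5 mL

chicken thighs: 0.3 kg; water: 180.0 mL; olive oil: 495.0 mL; vegetable oil: 607.5 mL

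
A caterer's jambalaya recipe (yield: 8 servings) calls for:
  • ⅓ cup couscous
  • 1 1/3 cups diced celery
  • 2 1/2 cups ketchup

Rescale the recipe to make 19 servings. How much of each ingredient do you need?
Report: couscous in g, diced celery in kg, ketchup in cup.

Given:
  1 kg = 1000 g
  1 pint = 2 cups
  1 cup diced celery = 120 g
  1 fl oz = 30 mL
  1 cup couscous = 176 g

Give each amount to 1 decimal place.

couscous: 139.3 g; diced celery: 0.4 kg; ketchup: 5.9 cup

Scaling factor: 19/8 = 2.375.
couscous: 1/3 cup × 19/8 × 176 g/cup ≈ 139.3 g
diced celery: 4/3 cup × 19/8 × 120 g/cup ÷ 1000 g/kg ≈ 0.4 kg
ketchup: 2.5 cup × 19/8 ≈ 5.9 cup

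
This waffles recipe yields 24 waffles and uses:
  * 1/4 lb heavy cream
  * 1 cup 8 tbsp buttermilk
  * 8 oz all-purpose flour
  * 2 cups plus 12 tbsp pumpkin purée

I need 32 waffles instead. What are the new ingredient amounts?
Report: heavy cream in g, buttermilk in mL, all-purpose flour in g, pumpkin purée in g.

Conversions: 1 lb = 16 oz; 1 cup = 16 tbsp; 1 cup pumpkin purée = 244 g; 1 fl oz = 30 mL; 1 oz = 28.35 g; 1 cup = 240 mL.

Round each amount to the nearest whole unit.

Scaling factor: 32/24 = 4/3.
heavy cream: 0.25 lb × 4/3 × 16 oz/lb × 28.35 g/oz ≈ 151 g
buttermilk: (1 cup + 8 tbsp = 1.5 cup) × 4/3 × 240 mL/cup = 480 mL
all-purpose flour: 8 oz × 4/3 × 28.35 g/oz ≈ 302 g
pumpkin purée: (2 cup + 12 tbsp = 2.75 cup) × 4/3 × 244 g/cup ≈ 895 g

heavy cream: 151 g; buttermilk: 480 mL; all-purpose flour: 302 g; pumpkin purée: 895 g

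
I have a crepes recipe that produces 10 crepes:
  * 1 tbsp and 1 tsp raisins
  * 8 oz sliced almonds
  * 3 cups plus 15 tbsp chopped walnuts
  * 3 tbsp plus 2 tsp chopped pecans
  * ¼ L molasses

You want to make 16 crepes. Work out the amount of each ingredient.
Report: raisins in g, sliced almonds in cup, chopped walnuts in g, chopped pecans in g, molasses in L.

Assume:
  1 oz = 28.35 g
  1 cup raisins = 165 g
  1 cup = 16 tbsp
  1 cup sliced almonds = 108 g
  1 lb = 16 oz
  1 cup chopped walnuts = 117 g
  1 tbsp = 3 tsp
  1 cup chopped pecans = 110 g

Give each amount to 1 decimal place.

Scaling factor: 16/10 = 8/5 = 1.6.
raisins: (1 tbsp + 1 tsp = 4/3 tbsp) × 8/5 ÷ 16 tbsp/cup × 165 g/cup = 22.0 g
sliced almonds: 8 oz × 8/5 × 28.35 g/oz ÷ 108 g/cup ≈ 3.4 cup
chopped walnuts: (3 cup + 15 tbsp = 3.9375 cup) × 8/5 × 117 g/cup = 737.1 g
chopped pecans: (3 tbsp + 2 tsp = 11/3 tbsp) × 8/5 ÷ 16 tbsp/cup × 110 g/cup ≈ 40.3 g
molasses: 0.25 L × 8/5 = 0.4 L

raisins: 22.0 g; sliced almonds: 3.4 cup; chopped walnuts: 737.1 g; chopped pecans: 40.3 g; molasses: 0.4 L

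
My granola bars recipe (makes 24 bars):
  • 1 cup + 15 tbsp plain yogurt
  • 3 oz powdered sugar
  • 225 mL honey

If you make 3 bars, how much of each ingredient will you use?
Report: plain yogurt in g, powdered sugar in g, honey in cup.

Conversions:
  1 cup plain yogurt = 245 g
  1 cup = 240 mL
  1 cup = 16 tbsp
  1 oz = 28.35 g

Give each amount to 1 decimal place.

Scaling factor: 3/24 = 1/8 = 0.125.
plain yogurt: (1 cup + 15 tbsp = 1.9375 cup) × 1/8 × 245 g/cup ≈ 59.3 g
powdered sugar: 3 oz × 1/8 × 28.35 g/oz ≈ 10.6 g
honey: 225 mL × 1/8 ÷ 240 mL/cup ≈ 0.1 cup

plain yogurt: 59.3 g; powdered sugar: 10.6 g; honey: 0.1 cup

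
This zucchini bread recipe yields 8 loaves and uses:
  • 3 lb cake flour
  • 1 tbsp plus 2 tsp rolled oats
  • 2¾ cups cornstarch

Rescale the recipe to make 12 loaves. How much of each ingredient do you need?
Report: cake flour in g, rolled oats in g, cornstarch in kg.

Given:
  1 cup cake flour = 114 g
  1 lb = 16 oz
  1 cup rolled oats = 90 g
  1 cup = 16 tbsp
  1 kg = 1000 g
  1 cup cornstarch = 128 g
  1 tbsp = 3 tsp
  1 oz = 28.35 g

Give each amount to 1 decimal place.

Scaling factor: 12/8 = 3/2 = 1.5.
cake flour: 3 lb × 3/2 × 16 oz/lb × 28.35 g/oz = 2041.2 g
rolled oats: (1 tbsp + 2 tsp = 5/3 tbsp) × 3/2 ÷ 16 tbsp/cup × 90 g/cup ≈ 14.1 g
cornstarch: 2.75 cup × 3/2 × 128 g/cup ÷ 1000 g/kg ≈ 0.5 kg

cake flour: 2041.2 g; rolled oats: 14.1 g; cornstarch: 0.5 kg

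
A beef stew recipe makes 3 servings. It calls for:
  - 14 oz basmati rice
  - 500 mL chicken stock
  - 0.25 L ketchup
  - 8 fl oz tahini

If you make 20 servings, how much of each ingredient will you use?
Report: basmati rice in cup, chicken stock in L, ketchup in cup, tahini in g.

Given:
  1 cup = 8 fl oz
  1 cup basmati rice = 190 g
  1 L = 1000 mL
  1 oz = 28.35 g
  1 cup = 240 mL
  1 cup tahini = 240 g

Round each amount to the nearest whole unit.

basmati rice: 14 cup; chicken stock: 3 L; ketchup: 7 cup; tahini: 1600 g

Scaling factor: 20/3.
basmati rice: 14 oz × 20/3 × 28.35 g/oz ÷ 190 g/cup ≈ 14 cup
chicken stock: 500 mL × 20/3 ÷ 1000 mL/L ≈ 3 L
ketchup: 0.25 L × 20/3 × 1000 mL/L ÷ 240 mL/cup ≈ 7 cup
tahini: 8 fl oz × 20/3 ÷ 8 fl oz/cup × 240 g/cup = 1600 g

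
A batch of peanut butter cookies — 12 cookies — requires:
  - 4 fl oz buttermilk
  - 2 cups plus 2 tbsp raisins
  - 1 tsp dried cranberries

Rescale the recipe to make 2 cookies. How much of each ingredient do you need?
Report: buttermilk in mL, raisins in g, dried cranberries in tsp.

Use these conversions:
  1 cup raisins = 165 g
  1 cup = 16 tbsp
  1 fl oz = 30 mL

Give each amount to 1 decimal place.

Scaling factor: 2/12 = 1/6.
buttermilk: 4 fl oz × 1/6 × 30 mL/fl oz = 20.0 mL
raisins: (2 cup + 2 tbsp = 2.125 cup) × 1/6 × 165 g/cup ≈ 58.4 g
dried cranberries: 1 tsp × 1/6 ≈ 0.2 tsp

buttermilk: 20.0 mL; raisins: 58.4 g; dried cranberries: 0.2 tsp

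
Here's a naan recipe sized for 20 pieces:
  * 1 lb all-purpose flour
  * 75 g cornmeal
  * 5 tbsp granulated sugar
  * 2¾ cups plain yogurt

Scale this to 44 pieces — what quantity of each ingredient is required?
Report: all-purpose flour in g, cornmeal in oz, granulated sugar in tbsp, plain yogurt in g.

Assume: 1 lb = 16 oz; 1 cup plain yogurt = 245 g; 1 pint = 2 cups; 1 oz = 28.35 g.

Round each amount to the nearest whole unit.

Scaling factor: 44/20 = 11/5 = 2.2.
all-purpose flour: 1 lb × 11/5 × 16 oz/lb × 28.35 g/oz ≈ 998 g
cornmeal: 75 g × 11/5 ÷ 28.35 g/oz ≈ 6 oz
granulated sugar: 5 tbsp × 11/5 = 11 tbsp
plain yogurt: 2.75 cup × 11/5 × 245 g/cup ≈ 1482 g

all-purpose flour: 998 g; cornmeal: 6 oz; granulated sugar: 11 tbsp; plain yogurt: 1482 g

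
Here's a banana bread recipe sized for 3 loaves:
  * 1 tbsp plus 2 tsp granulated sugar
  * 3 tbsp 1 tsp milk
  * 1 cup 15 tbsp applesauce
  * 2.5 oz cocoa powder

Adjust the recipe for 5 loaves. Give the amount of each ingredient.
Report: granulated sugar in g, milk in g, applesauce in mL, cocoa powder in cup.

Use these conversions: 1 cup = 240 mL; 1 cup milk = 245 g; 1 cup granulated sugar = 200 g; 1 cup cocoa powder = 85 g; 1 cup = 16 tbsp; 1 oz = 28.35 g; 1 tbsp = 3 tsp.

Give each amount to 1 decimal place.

granulated sugar: 34.7 g; milk: 85.1 g; applesauce: 775.0 mL; cocoa powder: 1.4 cup

Scaling factor: 5/3.
granulated sugar: (1 tbsp + 2 tsp = 5/3 tbsp) × 5/3 ÷ 16 tbsp/cup × 200 g/cup ≈ 34.7 g
milk: (3 tbsp + 1 tsp = 10/3 tbsp) × 5/3 ÷ 16 tbsp/cup × 245 g/cup ≈ 85.1 g
applesauce: (1 cup + 15 tbsp = 1.9375 cup) × 5/3 × 240 mL/cup = 775.0 mL
cocoa powder: 2.5 oz × 5/3 × 28.35 g/oz ÷ 85 g/cup ≈ 1.4 cup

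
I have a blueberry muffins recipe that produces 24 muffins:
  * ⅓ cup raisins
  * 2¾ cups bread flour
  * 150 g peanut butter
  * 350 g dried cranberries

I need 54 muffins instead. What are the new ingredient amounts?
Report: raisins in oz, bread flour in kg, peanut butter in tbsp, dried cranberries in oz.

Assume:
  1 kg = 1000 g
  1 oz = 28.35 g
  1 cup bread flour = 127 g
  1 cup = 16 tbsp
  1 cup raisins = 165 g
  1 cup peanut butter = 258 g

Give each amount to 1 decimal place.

raisins: 4.4 oz; bread flour: 0.8 kg; peanut butter: 20.9 tbsp; dried cranberries: 27.8 oz

Scaling factor: 54/24 = 9/4 = 2.25.
raisins: 1/3 cup × 9/4 × 165 g/cup ÷ 28.35 g/oz ≈ 4.4 oz
bread flour: 2.75 cup × 9/4 × 127 g/cup ÷ 1000 g/kg ≈ 0.8 kg
peanut butter: 150 g × 9/4 ÷ 258 g/cup × 16 tbsp/cup ≈ 20.9 tbsp
dried cranberries: 350 g × 9/4 ÷ 28.35 g/oz ≈ 27.8 oz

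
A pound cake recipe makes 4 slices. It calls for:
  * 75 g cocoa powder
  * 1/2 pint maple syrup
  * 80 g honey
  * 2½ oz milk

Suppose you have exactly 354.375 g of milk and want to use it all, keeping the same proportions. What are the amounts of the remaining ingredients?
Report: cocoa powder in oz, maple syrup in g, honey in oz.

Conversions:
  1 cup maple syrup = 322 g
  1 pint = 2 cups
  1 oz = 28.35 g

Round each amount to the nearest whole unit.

cocoa powder: 13 oz; maple syrup: 1610 g; honey: 14 oz

The original recipe has 70.875 g of milk, so the scaling factor is 354.375 ÷ 70.875 = 5.
cocoa powder: 75 g × 5 ÷ 28.35 g/oz ≈ 13 oz
maple syrup: 0.5 pint × 5 × 2 cup/pint × 322 g/cup = 1610 g
honey: 80 g × 5 ÷ 28.35 g/oz ≈ 14 oz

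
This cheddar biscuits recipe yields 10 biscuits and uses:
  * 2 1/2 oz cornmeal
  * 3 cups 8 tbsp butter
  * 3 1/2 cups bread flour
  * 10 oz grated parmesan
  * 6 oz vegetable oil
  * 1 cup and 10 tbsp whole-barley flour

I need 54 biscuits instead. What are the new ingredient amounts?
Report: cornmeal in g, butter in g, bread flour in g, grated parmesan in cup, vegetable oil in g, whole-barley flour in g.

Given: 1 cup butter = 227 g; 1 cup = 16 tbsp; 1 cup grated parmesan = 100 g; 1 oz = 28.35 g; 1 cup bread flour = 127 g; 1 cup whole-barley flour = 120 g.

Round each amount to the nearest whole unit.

Scaling factor: 54/10 = 27/5 = 5.4.
cornmeal: 2.5 oz × 27/5 × 28.35 g/oz ≈ 383 g
butter: (3 cup + 8 tbsp = 3.5 cup) × 27/5 × 227 g/cup ≈ 4290 g
bread flour: 3.5 cup × 27/5 × 127 g/cup ≈ 2400 g
grated parmesan: 10 oz × 27/5 × 28.35 g/oz ÷ 100 g/cup ≈ 15 cup
vegetable oil: 6 oz × 27/5 × 28.35 g/oz ≈ 919 g
whole-barley flour: (1 cup + 10 tbsp = 1.625 cup) × 27/5 × 120 g/cup = 1053 g

cornmeal: 383 g; butter: 4290 g; bread flour: 2400 g; grated parmesan: 15 cup; vegetable oil: 919 g; whole-barley flour: 1053 g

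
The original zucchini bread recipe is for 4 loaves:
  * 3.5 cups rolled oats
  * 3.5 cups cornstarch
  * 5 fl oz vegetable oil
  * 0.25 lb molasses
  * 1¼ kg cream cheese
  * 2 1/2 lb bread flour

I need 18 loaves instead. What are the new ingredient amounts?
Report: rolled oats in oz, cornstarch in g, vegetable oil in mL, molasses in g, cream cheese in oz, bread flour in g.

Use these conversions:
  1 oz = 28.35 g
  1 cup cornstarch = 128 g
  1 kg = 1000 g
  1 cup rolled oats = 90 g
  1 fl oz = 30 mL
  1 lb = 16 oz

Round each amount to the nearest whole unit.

rolled oats: 50 oz; cornstarch: 2016 g; vegetable oil: 675 mL; molasses: 510 g; cream cheese: 198 oz; bread flour: 5103 g

Scaling factor: 18/4 = 9/2 = 4.5.
rolled oats: 3.5 cup × 9/2 × 90 g/cup ÷ 28.35 g/oz = 50 oz
cornstarch: 3.5 cup × 9/2 × 128 g/cup = 2016 g
vegetable oil: 5 fl oz × 9/2 × 30 mL/fl oz = 675 mL
molasses: 0.25 lb × 9/2 × 16 oz/lb × 28.35 g/oz ≈ 510 g
cream cheese: 1.25 kg × 9/2 × 1000 g/kg ÷ 28.35 g/oz ≈ 198 oz
bread flour: 2.5 lb × 9/2 × 16 oz/lb × 28.35 g/oz = 5103 g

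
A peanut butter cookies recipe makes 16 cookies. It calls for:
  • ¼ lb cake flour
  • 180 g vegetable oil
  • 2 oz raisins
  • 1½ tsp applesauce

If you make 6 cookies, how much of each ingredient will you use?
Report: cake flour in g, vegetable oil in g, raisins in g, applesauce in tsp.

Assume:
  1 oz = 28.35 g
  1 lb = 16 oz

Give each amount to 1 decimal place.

Scaling factor: 6/16 = 3/8 = 0.375.
cake flour: 0.25 lb × 3/8 × 16 oz/lb × 28.35 g/oz ≈ 42.5 g
vegetable oil: 180 g × 3/8 = 67.5 g
raisins: 2 oz × 3/8 × 28.35 g/oz ≈ 21.3 g
applesauce: 1.5 tsp × 3/8 ≈ 0.6 tsp

cake flour: 42.5 g; vegetable oil: 67.5 g; raisins: 21.3 g; applesauce: 0.6 tsp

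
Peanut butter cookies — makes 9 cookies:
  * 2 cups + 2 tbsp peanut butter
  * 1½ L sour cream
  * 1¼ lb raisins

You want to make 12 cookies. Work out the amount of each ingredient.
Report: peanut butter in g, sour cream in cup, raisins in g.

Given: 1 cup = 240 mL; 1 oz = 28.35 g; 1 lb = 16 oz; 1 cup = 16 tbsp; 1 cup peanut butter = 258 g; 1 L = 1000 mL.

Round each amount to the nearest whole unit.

Scaling factor: 12/9 = 4/3.
peanut butter: (2 cup + 2 tbsp = 2.125 cup) × 4/3 × 258 g/cup = 731 g
sour cream: 1.5 L × 4/3 × 1000 mL/L ÷ 240 mL/cup ≈ 8 cup
raisins: 1.25 lb × 4/3 × 16 oz/lb × 28.35 g/oz = 756 g

peanut butter: 731 g; sour cream: 8 cup; raisins: 756 g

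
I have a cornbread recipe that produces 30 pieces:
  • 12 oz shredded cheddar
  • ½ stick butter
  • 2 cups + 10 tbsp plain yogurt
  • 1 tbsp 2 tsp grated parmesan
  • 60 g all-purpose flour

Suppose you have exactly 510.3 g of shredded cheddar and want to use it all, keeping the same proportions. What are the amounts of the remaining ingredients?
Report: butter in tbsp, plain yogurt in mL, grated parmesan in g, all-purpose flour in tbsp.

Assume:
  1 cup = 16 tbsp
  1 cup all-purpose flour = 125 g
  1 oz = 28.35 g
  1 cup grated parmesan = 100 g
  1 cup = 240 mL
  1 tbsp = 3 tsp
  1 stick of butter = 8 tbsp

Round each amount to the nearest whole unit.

butter: 6 tbsp; plain yogurt: 945 mL; grated parmesan: 16 g; all-purpose flour: 12 tbsp

The original recipe has 340.2 g of shredded cheddar, so the scaling factor is 510.3 ÷ 340.2 = 3/2 = 1.5.
butter: 0.5 stick × 3/2 × 8 tbsp/stick = 6 tbsp
plain yogurt: (2 cup + 10 tbsp = 2.625 cup) × 3/2 × 240 mL/cup = 945 mL
grated parmesan: (1 tbsp + 2 tsp = 5/3 tbsp) × 3/2 ÷ 16 tbsp/cup × 100 g/cup ≈ 16 g
all-purpose flour: 60 g × 3/2 ÷ 125 g/cup × 16 tbsp/cup ≈ 12 tbsp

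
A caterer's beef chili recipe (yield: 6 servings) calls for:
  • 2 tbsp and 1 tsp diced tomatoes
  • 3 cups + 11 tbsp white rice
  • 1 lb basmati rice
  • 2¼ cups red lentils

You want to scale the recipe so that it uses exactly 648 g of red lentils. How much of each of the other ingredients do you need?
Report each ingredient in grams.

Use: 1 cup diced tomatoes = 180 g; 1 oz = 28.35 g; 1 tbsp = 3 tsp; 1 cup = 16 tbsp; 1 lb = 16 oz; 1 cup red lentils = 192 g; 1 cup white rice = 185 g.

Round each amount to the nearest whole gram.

diced tomatoes: 39 g; white rice: 1023 g; basmati rice: 680 g

The original recipe has 432 g of red lentils, so the scaling factor is 648 ÷ 432 = 3/2 = 1.5.
diced tomatoes: (2 tbsp + 1 tsp = 7/3 tbsp) × 3/2 ÷ 16 tbsp/cup × 180 g/cup ≈ 39 g
white rice: (3 cup + 11 tbsp = 3.6875 cup) × 3/2 × 185 g/cup ≈ 1023 g
basmati rice: 1 lb × 3/2 × 16 oz/lb × 28.35 g/oz ≈ 680 g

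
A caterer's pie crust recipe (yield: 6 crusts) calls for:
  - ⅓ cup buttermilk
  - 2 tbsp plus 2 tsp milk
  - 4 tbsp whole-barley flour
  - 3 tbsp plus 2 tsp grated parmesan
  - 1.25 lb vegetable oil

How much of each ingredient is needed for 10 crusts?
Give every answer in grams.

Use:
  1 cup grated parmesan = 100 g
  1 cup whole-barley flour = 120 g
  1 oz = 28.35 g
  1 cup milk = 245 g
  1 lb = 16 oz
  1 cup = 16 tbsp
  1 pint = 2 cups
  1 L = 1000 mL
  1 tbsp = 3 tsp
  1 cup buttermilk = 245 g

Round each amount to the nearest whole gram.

buttermilk: 136 g; milk: 68 g; whole-barley flour: 50 g; grated parmesan: 38 g; vegetable oil: 945 g

Scaling factor: 10/6 = 5/3.
buttermilk: 1/3 cup × 5/3 × 245 g/cup ≈ 136 g
milk: (2 tbsp + 2 tsp = 8/3 tbsp) × 5/3 ÷ 16 tbsp/cup × 245 g/cup ≈ 68 g
whole-barley flour: 4 tbsp × 5/3 ÷ 16 tbsp/cup × 120 g/cup = 50 g
grated parmesan: (3 tbsp + 2 tsp = 11/3 tbsp) × 5/3 ÷ 16 tbsp/cup × 100 g/cup ≈ 38 g
vegetable oil: 1.25 lb × 5/3 × 16 oz/lb × 28.35 g/oz = 945 g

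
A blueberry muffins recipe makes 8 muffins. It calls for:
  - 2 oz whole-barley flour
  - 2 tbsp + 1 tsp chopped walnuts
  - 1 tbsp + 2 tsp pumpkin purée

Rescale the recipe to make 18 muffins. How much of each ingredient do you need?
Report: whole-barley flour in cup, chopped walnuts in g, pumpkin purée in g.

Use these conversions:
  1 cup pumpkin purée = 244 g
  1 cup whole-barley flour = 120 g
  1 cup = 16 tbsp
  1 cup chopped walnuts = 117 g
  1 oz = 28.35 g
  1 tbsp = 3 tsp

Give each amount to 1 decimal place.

whole-barley flour: 1.1 cup; chopped walnuts: 38.4 g; pumpkin purée: 57.2 g

Scaling factor: 18/8 = 9/4 = 2.25.
whole-barley flour: 2 oz × 9/4 × 28.35 g/oz ÷ 120 g/cup ≈ 1.1 cup
chopped walnuts: (2 tbsp + 1 tsp = 7/3 tbsp) × 9/4 ÷ 16 tbsp/cup × 117 g/cup ≈ 38.4 g
pumpkin purée: (1 tbsp + 2 tsp = 5/3 tbsp) × 9/4 ÷ 16 tbsp/cup × 244 g/cup ≈ 57.2 g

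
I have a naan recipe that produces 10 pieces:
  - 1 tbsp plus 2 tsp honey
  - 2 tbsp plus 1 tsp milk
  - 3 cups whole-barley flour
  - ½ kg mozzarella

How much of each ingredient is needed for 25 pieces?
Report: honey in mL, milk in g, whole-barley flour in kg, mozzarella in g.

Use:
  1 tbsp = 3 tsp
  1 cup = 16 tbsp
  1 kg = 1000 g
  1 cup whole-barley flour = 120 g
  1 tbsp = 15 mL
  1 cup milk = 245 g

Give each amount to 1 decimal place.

Scaling factor: 25/10 = 5/2 = 2.5.
honey: (1 tbsp + 2 tsp = 5/3 tbsp) × 5/2 × 15 mL/tbsp = 62.5 mL
milk: (2 tbsp + 1 tsp = 7/3 tbsp) × 5/2 ÷ 16 tbsp/cup × 245 g/cup ≈ 89.3 g
whole-barley flour: 3 cup × 5/2 × 120 g/cup ÷ 1000 g/kg = 0.9 kg
mozzarella: 0.5 kg × 5/2 × 1000 g/kg = 1250.0 g

honey: 62.5 mL; milk: 89.3 g; whole-barley flour: 0.9 kg; mozzarella: 1250.0 g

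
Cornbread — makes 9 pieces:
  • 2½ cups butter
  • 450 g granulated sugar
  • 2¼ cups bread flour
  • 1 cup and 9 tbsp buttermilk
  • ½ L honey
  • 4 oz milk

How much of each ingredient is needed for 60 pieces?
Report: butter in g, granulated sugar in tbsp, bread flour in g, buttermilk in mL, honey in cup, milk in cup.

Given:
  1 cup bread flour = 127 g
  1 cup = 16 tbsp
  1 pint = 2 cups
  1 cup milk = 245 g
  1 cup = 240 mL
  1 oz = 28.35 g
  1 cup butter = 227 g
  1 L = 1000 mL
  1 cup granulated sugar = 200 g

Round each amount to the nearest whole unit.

Scaling factor: 60/9 = 20/3.
butter: 2.5 cup × 20/3 × 227 g/cup ≈ 3783 g
granulated sugar: 450 g × 20/3 ÷ 200 g/cup × 16 tbsp/cup = 240 tbsp
bread flour: 2.25 cup × 20/3 × 127 g/cup = 1905 g
buttermilk: (1 cup + 9 tbsp = 1.5625 cup) × 20/3 × 240 mL/cup = 2500 mL
honey: 0.5 L × 20/3 × 1000 mL/L ÷ 240 mL/cup ≈ 14 cup
milk: 4 oz × 20/3 × 28.35 g/oz ÷ 245 g/cup ≈ 3 cup

butter: 3783 g; granulated sugar: 240 tbsp; bread flour: 1905 g; buttermilk: 2500 mL; honey: 14 cup; milk: 3 cup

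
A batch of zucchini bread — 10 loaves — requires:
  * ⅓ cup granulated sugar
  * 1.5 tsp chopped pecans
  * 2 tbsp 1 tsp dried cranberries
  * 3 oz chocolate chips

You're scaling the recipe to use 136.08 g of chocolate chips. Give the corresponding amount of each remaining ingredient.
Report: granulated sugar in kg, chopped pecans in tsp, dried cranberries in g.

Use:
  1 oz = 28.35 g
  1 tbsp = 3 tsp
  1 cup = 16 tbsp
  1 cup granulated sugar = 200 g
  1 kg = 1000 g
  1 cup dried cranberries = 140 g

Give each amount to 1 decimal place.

granulated sugar: 0.1 kg; chopped pecans: 2.4 tsp; dried cranberries: 32.7 g

The original recipe has 85.05 g of chocolate chips, so the scaling factor is 136.08 ÷ 85.05 = 8/5 = 1.6.
granulated sugar: 1/3 cup × 8/5 × 200 g/cup ÷ 1000 g/kg ≈ 0.1 kg
chopped pecans: 1.5 tsp × 8/5 = 2.4 tsp
dried cranberries: (2 tbsp + 1 tsp = 7/3 tbsp) × 8/5 ÷ 16 tbsp/cup × 140 g/cup ≈ 32.7 g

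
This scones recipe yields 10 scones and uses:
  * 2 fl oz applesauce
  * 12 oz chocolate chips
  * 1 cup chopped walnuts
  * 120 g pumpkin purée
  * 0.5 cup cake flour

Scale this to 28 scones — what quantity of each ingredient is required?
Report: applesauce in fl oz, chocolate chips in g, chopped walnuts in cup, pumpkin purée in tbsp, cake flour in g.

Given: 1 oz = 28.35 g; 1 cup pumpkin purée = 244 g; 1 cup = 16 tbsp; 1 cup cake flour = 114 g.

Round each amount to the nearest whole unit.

Scaling factor: 28/10 = 14/5 = 2.8.
applesauce: 2 fl oz × 14/5 ≈ 6 fl oz
chocolate chips: 12 oz × 14/5 × 28.35 g/oz ≈ 953 g
chopped walnuts: 1 cup × 14/5 ≈ 3 cup
pumpkin purée: 120 g × 14/5 ÷ 244 g/cup × 16 tbsp/cup ≈ 22 tbsp
cake flour: 0.5 cup × 14/5 × 114 g/cup ≈ 160 g

applesauce: 6 fl oz; chocolate chips: 953 g; chopped walnuts: 3 cup; pumpkin purée: 22 tbsp; cake flour: 160 g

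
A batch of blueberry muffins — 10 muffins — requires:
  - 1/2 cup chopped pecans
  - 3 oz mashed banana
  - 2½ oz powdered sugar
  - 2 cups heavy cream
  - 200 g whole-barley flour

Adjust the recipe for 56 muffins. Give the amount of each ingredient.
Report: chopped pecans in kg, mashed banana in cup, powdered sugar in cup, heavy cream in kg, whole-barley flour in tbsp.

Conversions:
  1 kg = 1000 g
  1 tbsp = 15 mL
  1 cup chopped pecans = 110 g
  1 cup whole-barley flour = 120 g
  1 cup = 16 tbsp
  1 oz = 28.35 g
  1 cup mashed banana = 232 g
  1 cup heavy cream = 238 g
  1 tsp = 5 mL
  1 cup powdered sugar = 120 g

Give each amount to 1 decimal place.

Scaling factor: 56/10 = 28/5 = 5.6.
chopped pecans: 0.5 cup × 28/5 × 110 g/cup ÷ 1000 g/kg ≈ 0.3 kg
mashed banana: 3 oz × 28/5 × 28.35 g/oz ÷ 232 g/cup ≈ 2.1 cup
powdered sugar: 2.5 oz × 28/5 × 28.35 g/oz ÷ 120 g/cup ≈ 3.3 cup
heavy cream: 2 cup × 28/5 × 238 g/cup ÷ 1000 g/kg ≈ 2.7 kg
whole-barley flour: 200 g × 28/5 ÷ 120 g/cup × 16 tbsp/cup ≈ 149.3 tbsp

chopped pecans: 0.3 kg; mashed banana: 2.1 cup; powdered sugar: 3.3 cup; heavy cream: 2.7 kg; whole-barley flour: 149.3 tbsp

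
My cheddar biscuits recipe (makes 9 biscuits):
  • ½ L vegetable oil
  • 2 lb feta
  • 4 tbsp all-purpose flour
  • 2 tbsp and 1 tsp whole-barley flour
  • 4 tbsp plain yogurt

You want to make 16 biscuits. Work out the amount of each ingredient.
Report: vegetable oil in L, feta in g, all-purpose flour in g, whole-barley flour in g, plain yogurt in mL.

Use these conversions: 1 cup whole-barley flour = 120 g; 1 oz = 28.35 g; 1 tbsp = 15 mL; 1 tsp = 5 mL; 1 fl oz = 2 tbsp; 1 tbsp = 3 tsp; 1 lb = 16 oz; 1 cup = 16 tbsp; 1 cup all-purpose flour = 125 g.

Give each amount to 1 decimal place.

Scaling factor: 16/9.
vegetable oil: 0.5 L × 16/9 ≈ 0.9 L
feta: 2 lb × 16/9 × 16 oz/lb × 28.35 g/oz = 1612.8 g
all-purpose flour: 4 tbsp × 16/9 ÷ 16 tbsp/cup × 125 g/cup ≈ 55.6 g
whole-barley flour: (2 tbsp + 1 tsp = 7/3 tbsp) × 16/9 ÷ 16 tbsp/cup × 120 g/cup ≈ 31.1 g
plain yogurt: 4 tbsp × 16/9 × 15 mL/tbsp ≈ 106.7 mL

vegetable oil: 0.9 L; feta: 1612.8 g; all-purpose flour: 55.6 g; whole-barley flour: 31.1 g; plain yogurt: 106.7 mL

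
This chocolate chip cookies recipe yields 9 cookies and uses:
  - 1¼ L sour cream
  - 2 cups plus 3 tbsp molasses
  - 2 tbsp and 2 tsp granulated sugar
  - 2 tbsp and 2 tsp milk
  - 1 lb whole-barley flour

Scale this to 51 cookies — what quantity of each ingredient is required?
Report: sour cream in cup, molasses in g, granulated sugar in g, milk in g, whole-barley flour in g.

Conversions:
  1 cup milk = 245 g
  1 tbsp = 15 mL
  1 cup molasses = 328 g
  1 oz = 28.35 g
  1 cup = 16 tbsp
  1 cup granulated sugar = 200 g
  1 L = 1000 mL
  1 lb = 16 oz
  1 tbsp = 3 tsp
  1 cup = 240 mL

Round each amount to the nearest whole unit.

Scaling factor: 51/9 = 17/3.
sour cream: 1.25 L × 17/3 × 1000 mL/L ÷ 240 mL/cup ≈ 30 cup
molasses: (2 cup + 3 tbsp = 2.1875 cup) × 17/3 × 328 g/cup ≈ 4066 g
granulated sugar: (2 tbsp + 2 tsp = 8/3 tbsp) × 17/3 ÷ 16 tbsp/cup × 200 g/cup ≈ 189 g
milk: (2 tbsp + 2 tsp = 8/3 tbsp) × 17/3 ÷ 16 tbsp/cup × 245 g/cup ≈ 231 g
whole-barley flour: 1 lb × 17/3 × 16 oz/lb × 28.35 g/oz ≈ 2570 g

sour cream: 30 cup; molasses: 4066 g; granulated sugar: 189 g; milk: 231 g; whole-barley flour: 2570 g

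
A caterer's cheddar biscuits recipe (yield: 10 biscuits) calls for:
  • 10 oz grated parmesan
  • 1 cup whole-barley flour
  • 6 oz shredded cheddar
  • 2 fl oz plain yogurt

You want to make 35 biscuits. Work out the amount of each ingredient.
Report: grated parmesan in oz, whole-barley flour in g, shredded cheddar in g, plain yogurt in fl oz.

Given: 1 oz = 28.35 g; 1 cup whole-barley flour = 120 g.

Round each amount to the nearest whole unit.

Scaling factor: 35/10 = 7/2 = 3.5.
grated parmesan: 10 oz × 7/2 = 35 oz
whole-barley flour: 1 cup × 7/2 × 120 g/cup = 420 g
shredded cheddar: 6 oz × 7/2 × 28.35 g/oz ≈ 595 g
plain yogurt: 2 fl oz × 7/2 = 7 fl oz

grated parmesan: 35 oz; whole-barley flour: 420 g; shredded cheddar: 595 g; plain yogurt: 7 fl oz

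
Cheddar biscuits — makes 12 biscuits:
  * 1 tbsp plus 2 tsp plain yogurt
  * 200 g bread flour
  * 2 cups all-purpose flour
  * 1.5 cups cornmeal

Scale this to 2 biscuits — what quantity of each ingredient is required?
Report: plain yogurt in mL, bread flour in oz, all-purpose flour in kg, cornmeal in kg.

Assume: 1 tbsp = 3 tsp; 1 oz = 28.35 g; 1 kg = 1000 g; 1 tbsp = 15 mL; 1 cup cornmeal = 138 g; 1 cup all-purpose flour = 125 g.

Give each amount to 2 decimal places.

plain yogurt: 4.17 mL; bread flour: 1.18 oz; all-purpose flour: 0.04 kg; cornmeal: 0.03 kg

Scaling factor: 2/12 = 1/6.
plain yogurt: (1 tbsp + 2 tsp = 5/3 tbsp) × 1/6 × 15 mL/tbsp ≈ 4.17 mL
bread flour: 200 g × 1/6 ÷ 28.35 g/oz ≈ 1.18 oz
all-purpose flour: 2 cup × 1/6 × 125 g/cup ÷ 1000 g/kg ≈ 0.04 kg
cornmeal: 1.5 cup × 1/6 × 138 g/cup ÷ 1000 g/kg ≈ 0.03 kg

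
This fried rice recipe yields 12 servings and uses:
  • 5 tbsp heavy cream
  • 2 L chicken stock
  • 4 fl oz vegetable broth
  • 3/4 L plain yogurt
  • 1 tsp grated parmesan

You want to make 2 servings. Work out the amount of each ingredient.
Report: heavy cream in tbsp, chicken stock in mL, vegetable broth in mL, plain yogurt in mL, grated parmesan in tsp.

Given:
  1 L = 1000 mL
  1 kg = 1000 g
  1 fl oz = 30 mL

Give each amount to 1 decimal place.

Scaling factor: 2/12 = 1/6.
heavy cream: 5 tbsp × 1/6 ≈ 0.8 tbsp
chicken stock: 2 L × 1/6 × 1000 mL/L ≈ 333.3 mL
vegetable broth: 4 fl oz × 1/6 × 30 mL/fl oz = 20.0 mL
plain yogurt: 0.75 L × 1/6 × 1000 mL/L = 125.0 mL
grated parmesan: 1 tsp × 1/6 ≈ 0.2 tsp

heavy cream: 0.8 tbsp; chicken stock: 333.3 mL; vegetable broth: 20.0 mL; plain yogurt: 125.0 mL; grated parmesan: 0.2 tsp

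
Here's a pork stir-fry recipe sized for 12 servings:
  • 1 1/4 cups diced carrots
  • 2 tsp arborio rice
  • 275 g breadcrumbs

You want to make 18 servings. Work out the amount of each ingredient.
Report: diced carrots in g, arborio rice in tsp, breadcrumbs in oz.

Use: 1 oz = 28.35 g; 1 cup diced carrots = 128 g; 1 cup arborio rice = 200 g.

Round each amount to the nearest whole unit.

diced carrots: 240 g; arborio rice: 3 tsp; breadcrumbs: 15 oz

Scaling factor: 18/12 = 3/2 = 1.5.
diced carrots: 1.25 cup × 3/2 × 128 g/cup = 240 g
arborio rice: 2 tsp × 3/2 = 3 tsp
breadcrumbs: 275 g × 3/2 ÷ 28.35 g/oz ≈ 15 oz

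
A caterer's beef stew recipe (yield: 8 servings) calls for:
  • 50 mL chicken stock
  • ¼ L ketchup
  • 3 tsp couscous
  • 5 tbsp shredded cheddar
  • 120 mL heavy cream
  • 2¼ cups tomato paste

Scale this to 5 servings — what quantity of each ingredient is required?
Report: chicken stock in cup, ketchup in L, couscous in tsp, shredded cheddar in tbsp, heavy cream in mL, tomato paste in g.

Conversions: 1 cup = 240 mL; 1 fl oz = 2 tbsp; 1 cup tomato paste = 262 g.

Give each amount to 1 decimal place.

Scaling factor: 5/8 = 0.625.
chicken stock: 50 mL × 5/8 ÷ 240 mL/cup ≈ 0.1 cup
ketchup: 0.25 L × 5/8 ≈ 0.2 L
couscous: 3 tsp × 5/8 ≈ 1.9 tsp
shredded cheddar: 5 tbsp × 5/8 ≈ 3.1 tbsp
heavy cream: 120 mL × 5/8 = 75.0 mL
tomato paste: 2.25 cup × 5/8 × 262 g/cup ≈ 368.4 g

chicken stock: 0.1 cup; ketchup: 0.2 L; couscous: 1.9 tsp; shredded cheddar: 3.1 tbsp; heavy cream: 75.0 mL; tomato paste: 368.4 g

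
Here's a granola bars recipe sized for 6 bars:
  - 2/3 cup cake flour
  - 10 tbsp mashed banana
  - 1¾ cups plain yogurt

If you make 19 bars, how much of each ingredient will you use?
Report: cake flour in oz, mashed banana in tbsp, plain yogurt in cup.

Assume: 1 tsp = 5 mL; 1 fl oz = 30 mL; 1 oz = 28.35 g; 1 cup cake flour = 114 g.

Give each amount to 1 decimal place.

Scaling factor: 19/6.
cake flour: 2/3 cup × 19/6 × 114 g/cup ÷ 28.35 g/oz ≈ 8.5 oz
mashed banana: 10 tbsp × 19/6 ≈ 31.7 tbsp
plain yogurt: 1.75 cup × 19/6 ≈ 5.5 cup

cake flour: 8.5 oz; mashed banana: 31.7 tbsp; plain yogurt: 5.5 cup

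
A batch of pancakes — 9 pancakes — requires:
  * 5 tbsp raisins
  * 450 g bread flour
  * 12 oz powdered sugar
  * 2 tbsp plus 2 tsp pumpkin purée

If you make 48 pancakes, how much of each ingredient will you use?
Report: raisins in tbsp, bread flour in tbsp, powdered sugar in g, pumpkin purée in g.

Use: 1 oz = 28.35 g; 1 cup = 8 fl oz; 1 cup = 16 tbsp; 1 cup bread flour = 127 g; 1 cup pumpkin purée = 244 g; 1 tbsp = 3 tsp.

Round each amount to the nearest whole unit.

Scaling factor: 48/9 = 16/3.
raisins: 5 tbsp × 16/3 ≈ 27 tbsp
bread flour: 450 g × 16/3 ÷ 127 g/cup × 16 tbsp/cup ≈ 302 tbsp
powdered sugar: 12 oz × 16/3 × 28.35 g/oz ≈ 1814 g
pumpkin purée: (2 tbsp + 2 tsp = 8/3 tbsp) × 16/3 ÷ 16 tbsp/cup × 244 g/cup ≈ 217 g

raisins: 27 tbsp; bread flour: 302 tbsp; powdered sugar: 1814 g; pumpkin purée: 217 g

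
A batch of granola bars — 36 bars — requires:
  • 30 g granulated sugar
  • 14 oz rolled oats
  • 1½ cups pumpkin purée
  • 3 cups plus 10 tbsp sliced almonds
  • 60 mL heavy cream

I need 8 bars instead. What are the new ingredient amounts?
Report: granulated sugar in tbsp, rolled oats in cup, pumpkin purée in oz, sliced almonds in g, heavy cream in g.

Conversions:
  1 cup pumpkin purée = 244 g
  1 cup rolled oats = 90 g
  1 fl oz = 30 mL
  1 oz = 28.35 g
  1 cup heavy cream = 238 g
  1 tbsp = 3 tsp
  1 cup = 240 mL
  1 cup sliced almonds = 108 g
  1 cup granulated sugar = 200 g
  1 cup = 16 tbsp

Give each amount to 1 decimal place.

granulated sugar: 0.5 tbsp; rolled oats: 1.0 cup; pumpkin purée: 2.9 oz; sliced almonds: 87.0 g; heavy cream: 13.2 g

Scaling factor: 8/36 = 2/9.
granulated sugar: 30 g × 2/9 ÷ 200 g/cup × 16 tbsp/cup ≈ 0.5 tbsp
rolled oats: 14 oz × 2/9 × 28.35 g/oz ÷ 90 g/cup ≈ 1.0 cup
pumpkin purée: 1.5 cup × 2/9 × 244 g/cup ÷ 28.35 g/oz ≈ 2.9 oz
sliced almonds: (3 cup + 10 tbsp = 3.625 cup) × 2/9 × 108 g/cup = 87.0 g
heavy cream: 60 mL × 2/9 ÷ 240 mL/cup × 238 g/cup ≈ 13.2 g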